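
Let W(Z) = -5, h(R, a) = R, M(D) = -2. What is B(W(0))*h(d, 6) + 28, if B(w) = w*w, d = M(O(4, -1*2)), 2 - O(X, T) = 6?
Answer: -22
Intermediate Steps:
O(X, T) = -4 (O(X, T) = 2 - 1*6 = 2 - 6 = -4)
d = -2
B(w) = w²
B(W(0))*h(d, 6) + 28 = (-5)²*(-2) + 28 = 25*(-2) + 28 = -50 + 28 = -22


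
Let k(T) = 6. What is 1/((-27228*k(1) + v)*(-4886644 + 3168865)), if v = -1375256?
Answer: 1/2643015996096 ≈ 3.7836e-13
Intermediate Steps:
1/((-27228*k(1) + v)*(-4886644 + 3168865)) = 1/((-27228*6 - 1375256)*(-4886644 + 3168865)) = 1/((-163368 - 1375256)*(-1717779)) = 1/(-1538624*(-1717779)) = 1/2643015996096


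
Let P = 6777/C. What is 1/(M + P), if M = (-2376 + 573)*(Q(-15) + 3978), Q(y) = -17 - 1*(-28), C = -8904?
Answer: -2968/21346353915 ≈ -1.3904e-7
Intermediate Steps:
Q(y) = 11 (Q(y) = -17 + 28 = 11)
P = -2259/2968 (P = 6777/(-8904) = 6777*(-1/8904) = -2259/2968 ≈ -0.76112)
M = -7192167 (M = (-2376 + 573)*(11 + 3978) = -1803*3989 = -7192167)
1/(M + P) = 1/(-7192167 - 2259/2968) = 1/(-21346353915/2968) = -2968/21346353915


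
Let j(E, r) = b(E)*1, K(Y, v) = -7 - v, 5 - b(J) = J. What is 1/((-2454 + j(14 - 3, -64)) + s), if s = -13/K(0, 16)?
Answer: -23/56567 ≈ -0.00040660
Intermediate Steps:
b(J) = 5 - J
j(E, r) = 5 - E (j(E, r) = (5 - E)*1 = 5 - E)
s = 13/23 (s = -13/(-7 - 1*16) = -13/(-7 - 16) = -13/(-23) = -13*(-1/23) = 13/23 ≈ 0.56522)
1/((-2454 + j(14 - 3, -64)) + s) = 1/((-2454 + (5 - (14 - 3))) + 13/23) = 1/((-2454 + (5 - 1*11)) + 13/23) = 1/((-2454 + (5 - 11)) + 13/23) = 1/((-2454 - 6) + 13/23) = 1/(-2460 + 13/23) = 1/(-56567/23) = -23/56567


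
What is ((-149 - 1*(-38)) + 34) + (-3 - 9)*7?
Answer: -161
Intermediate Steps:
((-149 - 1*(-38)) + 34) + (-3 - 9)*7 = ((-149 + 38) + 34) - 12*7 = (-111 + 34) - 84 = -77 - 84 = -161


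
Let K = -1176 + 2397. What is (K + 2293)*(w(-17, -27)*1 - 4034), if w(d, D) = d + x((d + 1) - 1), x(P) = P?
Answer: -14294952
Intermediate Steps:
K = 1221
w(d, D) = 2*d (w(d, D) = d + ((d + 1) - 1) = d + ((1 + d) - 1) = d + d = 2*d)
(K + 2293)*(w(-17, -27)*1 - 4034) = (1221 + 2293)*((2*(-17))*1 - 4034) = 3514*(-34*1 - 4034) = 3514*(-34 - 4034) = 3514*(-4068) = -14294952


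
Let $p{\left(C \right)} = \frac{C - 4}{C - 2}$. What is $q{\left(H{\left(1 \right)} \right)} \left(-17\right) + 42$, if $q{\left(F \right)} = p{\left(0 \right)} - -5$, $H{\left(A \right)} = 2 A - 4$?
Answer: $-77$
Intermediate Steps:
$H{\left(A \right)} = -4 + 2 A$
$p{\left(C \right)} = \frac{-4 + C}{-2 + C}$
$q{\left(F \right)} = 7$ ($q{\left(F \right)} = \frac{-4 + 0}{-2 + 0} - -5 = \frac{1}{-2} \left(-4\right) + 5 = \left(- \frac{1}{2}\right) \left(-4\right) + 5 = 2 + 5 = 7$)
$q{\left(H{\left(1 \right)} \right)} \left(-17\right) + 42 = 7 \left(-17\right) + 42 = -119 + 42 = -77$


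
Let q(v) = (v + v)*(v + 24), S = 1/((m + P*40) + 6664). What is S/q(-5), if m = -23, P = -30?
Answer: -1/1033790 ≈ -9.6731e-7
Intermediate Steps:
S = 1/5441 (S = 1/((-23 - 30*40) + 6664) = 1/((-23 - 1200) + 6664) = 1/(-1223 + 6664) = 1/5441 ≈ 0.00018379)
q(v) = 2*v*(24 + v) (q(v) = (2*v)*(24 + v) = 2*v*(24 + v))
S/q(-5) = 1/(5441*((2*(-5)*(24 - 5)))) = 1/(5441*((2*(-5)*19))) = (1/5441)/(-190) = (1/5441)*(-1/190) = -1/1033790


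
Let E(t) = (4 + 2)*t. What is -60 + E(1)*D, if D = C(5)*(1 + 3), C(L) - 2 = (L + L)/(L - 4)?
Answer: 228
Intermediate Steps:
C(L) = 2 + 2*L/(-4 + L) (C(L) = 2 + (L + L)/(L - 4) = 2 + (2*L)/(-4 + L) = 2 + 2*L/(-4 + L))
E(t) = 6*t
D = 48 (D = (4*(-2 + 5)/(-4 + 5))*(1 + 3) = (4*3/1)*4 = (4*1*3)*4 = 12*4 = 48)
-60 + E(1)*D = -60 + (6*1)*48 = -60 + 6*48 = -60 + 288 = 228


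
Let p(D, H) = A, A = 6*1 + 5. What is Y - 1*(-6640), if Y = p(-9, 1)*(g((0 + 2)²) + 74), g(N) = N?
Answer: 7498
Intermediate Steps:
A = 11 (A = 6 + 5 = 11)
p(D, H) = 11
Y = 858 (Y = 11*((0 + 2)² + 74) = 11*(2² + 74) = 11*(4 + 74) = 11*78 = 858)
Y - 1*(-6640) = 858 - 1*(-6640) = 858 + 6640 = 7498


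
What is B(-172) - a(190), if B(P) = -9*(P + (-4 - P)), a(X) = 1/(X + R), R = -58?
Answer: 4751/132 ≈ 35.992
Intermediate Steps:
a(X) = 1/(-58 + X) (a(X) = 1/(X - 58) = 1/(-58 + X))
B(P) = 36 (B(P) = -9*(-4) = 36)
B(-172) - a(190) = 36 - 1/(-58 + 190) = 36 - 1/132 = 4751/132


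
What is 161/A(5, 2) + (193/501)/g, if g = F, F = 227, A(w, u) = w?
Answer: 18311012/568635 ≈ 32.202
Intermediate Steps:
g = 227
161/A(5, 2) + (193/501)/g = 161/5 + (193/501)/227 = 161*(⅕) + (193*(1/501))*(1/227) = 161/5 + (193/501)*(1/227) = 161/5 + 193/113727 = 18311012/568635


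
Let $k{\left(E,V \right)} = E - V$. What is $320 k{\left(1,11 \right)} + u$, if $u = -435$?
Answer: $-3635$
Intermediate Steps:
$320 k{\left(1,11 \right)} + u = 320 \left(1 - 11\right) - 435 = 320 \left(-10\right) - 435 = -3200 - 435 = -3635$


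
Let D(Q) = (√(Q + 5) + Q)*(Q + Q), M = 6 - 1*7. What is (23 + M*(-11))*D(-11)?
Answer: 8228 - 748*I*√6 ≈ 8228.0 - 1832.2*I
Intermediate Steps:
M = -1 (M = 6 - 7 = -1)
D(Q) = 2*Q*(Q + √(5 + Q)) (D(Q) = (√(5 + Q) + Q)*(2*Q) = (Q + √(5 + Q))*(2*Q) = 2*Q*(Q + √(5 + Q)))
(23 + M*(-11))*D(-11) = (23 - 1*(-11))*(2*(-11)*(-11 + √(5 - 11))) = (23 + 11)*(2*(-11)*(-11 + √(-6))) = 34*(2*(-11)*(-11 + I*√6)) = 34*(242 - 22*I*√6) = 8228 - 748*I*√6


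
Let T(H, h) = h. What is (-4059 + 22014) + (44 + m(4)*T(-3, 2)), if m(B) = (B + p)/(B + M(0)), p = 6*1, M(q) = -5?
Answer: 17979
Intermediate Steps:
p = 6
m(B) = (6 + B)/(-5 + B) (m(B) = (B + 6)/(B - 5) = (6 + B)/(-5 + B))
(-4059 + 22014) + (44 + m(4)*T(-3, 2)) = (-4059 + 22014) + (44 + ((6 + 4)/(-5 + 4))*2) = 17955 + (44 + (10/(-1))*2) = 17955 + (44 - 1*10*2) = 17955 + (44 - 10*2) = 17955 + (44 - 20) = 17955 + 24 = 17979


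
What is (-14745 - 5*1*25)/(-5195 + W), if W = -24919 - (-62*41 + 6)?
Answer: 7435/13789 ≈ 0.53920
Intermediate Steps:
W = -22383 (W = -24919 - (-2542 + 6) = -24919 - 1*(-2536) = -24919 + 2536 = -22383)
(-14745 - 5*1*25)/(-5195 + W) = (-14745 - 5*1*25)/(-5195 - 22383) = (-14745 - 5*25)/(-27578) = (-14745 - 125)*(-1/27578) = -14870*(-1/27578) = 7435/13789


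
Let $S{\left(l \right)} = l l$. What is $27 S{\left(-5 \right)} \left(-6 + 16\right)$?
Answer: $6750$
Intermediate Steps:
$S{\left(l \right)} = l^{2}$
$27 S{\left(-5 \right)} \left(-6 + 16\right) = 27 \left(-5\right)^{2} \left(-6 + 16\right) = 27 \cdot 25 \cdot 10 = 675 \cdot 10 = 6750$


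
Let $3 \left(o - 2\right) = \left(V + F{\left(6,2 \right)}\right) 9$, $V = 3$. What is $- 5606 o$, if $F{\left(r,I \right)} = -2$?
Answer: $-28030$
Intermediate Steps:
$o = 5$ ($o = 2 + \frac{\left(3 - 2\right) 9}{3} = 2 + \frac{1 \cdot 9}{3} = 2 + \frac{1}{3} \cdot 9 = 2 + 3 = 5$)
$- 5606 o = - 5606 \cdot 5 = \left(-1\right) 28030 = -28030$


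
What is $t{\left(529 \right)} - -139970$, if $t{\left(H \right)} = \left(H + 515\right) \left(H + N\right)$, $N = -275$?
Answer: $405146$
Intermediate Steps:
$t{\left(H \right)} = \left(-275 + H\right) \left(515 + H\right)$ ($t{\left(H \right)} = \left(H + 515\right) \left(H - 275\right) = \left(515 + H\right) \left(-275 + H\right) = \left(-275 + H\right) \left(515 + H\right)$)
$t{\left(529 \right)} - -139970 = \left(-141625 + 529^{2} + 240 \cdot 529\right) - -139970 = \left(-141625 + 279841 + 126960\right) + 139970 = 265176 + 139970 = 405146$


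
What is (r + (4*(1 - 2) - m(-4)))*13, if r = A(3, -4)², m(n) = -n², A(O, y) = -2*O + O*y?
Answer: 4368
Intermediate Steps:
r = 324 (r = (3*(-2 - 4))² = (3*(-6))² = (-18)² = 324)
(r + (4*(1 - 2) - m(-4)))*13 = (324 + (4*(1 - 2) - (-1)*(-4)²))*13 = (324 + (4*(-1) - (-1)*16))*13 = (324 + (-4 - 1*(-16)))*13 = (324 + (-4 + 16))*13 = (324 + 12)*13 = 336*13 = 4368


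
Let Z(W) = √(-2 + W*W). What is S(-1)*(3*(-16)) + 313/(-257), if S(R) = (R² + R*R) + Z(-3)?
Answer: -24985/257 - 48*√7 ≈ -224.21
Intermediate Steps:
Z(W) = √(-2 + W²)
S(R) = √7 + 2*R² (S(R) = (R² + R*R) + √(-2 + (-3)²) = (R² + R²) + √(-2 + 9) = 2*R² + √7 = √7 + 2*R²)
S(-1)*(3*(-16)) + 313/(-257) = (√7 + 2*(-1)²)*(3*(-16)) + 313/(-257) = (√7 + 2*1)*(-48) + 313*(-1/257) = (√7 + 2)*(-48) - 313/257 = (2 + √7)*(-48) - 313/257 = (-96 - 48*√7) - 313/257 = -24985/257 - 48*√7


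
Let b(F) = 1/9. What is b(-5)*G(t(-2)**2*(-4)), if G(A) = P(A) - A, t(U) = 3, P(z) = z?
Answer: 0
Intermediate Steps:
G(A) = 0 (G(A) = A - A = 0)
b(F) = 1/9
b(-5)*G(t(-2)**2*(-4)) = (1/9)*0 = 0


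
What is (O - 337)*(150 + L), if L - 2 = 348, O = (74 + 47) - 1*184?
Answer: -200000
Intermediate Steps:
O = -63 (O = 121 - 184 = -63)
L = 350 (L = 2 + 348 = 350)
(O - 337)*(150 + L) = (-63 - 337)*(150 + 350) = -400*500 = -200000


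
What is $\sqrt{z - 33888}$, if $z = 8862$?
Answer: $i \sqrt{25026} \approx 158.2 i$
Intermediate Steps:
$\sqrt{z - 33888} = \sqrt{8862 - 33888} = \sqrt{-25026} = i \sqrt{25026}$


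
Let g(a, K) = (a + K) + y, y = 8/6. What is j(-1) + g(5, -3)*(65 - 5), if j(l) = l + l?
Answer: 198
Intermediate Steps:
j(l) = 2*l
y = 4/3 (y = 8*(⅙) = 4/3 ≈ 1.3333)
g(a, K) = 4/3 + K + a (g(a, K) = (a + K) + 4/3 = (K + a) + 4/3 = 4/3 + K + a)
j(-1) + g(5, -3)*(65 - 5) = 2*(-1) + (4/3 - 3 + 5)*(65 - 5) = -2 + (10/3)*60 = -2 + 200 = 198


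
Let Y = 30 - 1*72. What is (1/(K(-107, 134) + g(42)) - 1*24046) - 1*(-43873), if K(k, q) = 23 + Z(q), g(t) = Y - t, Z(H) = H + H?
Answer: 4104190/207 ≈ 19827.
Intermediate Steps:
Z(H) = 2*H
Y = -42 (Y = 30 - 72 = -42)
g(t) = -42 - t
K(k, q) = 23 + 2*q
(1/(K(-107, 134) + g(42)) - 1*24046) - 1*(-43873) = (1/((23 + 2*134) + (-42 - 1*42)) - 1*24046) - 1*(-43873) = (1/((23 + 268) + (-42 - 42)) - 24046) + 43873 = (1/(291 - 84) - 24046) + 43873 = (1/207 - 24046) + 43873 = -4977521/207 + 43873 = 4104190/207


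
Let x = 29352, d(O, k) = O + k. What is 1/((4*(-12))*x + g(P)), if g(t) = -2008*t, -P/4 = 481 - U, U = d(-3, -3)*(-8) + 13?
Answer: 1/1964544 ≈ 5.0902e-7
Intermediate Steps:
U = 61 (U = (-3 - 3)*(-8) + 13 = -6*(-8) + 13 = 48 + 13 = 61)
P = -1680 (P = -4*(481 - 1*61) = -4*(481 - 61) = -4*420 = -1680)
1/((4*(-12))*x + g(P)) = 1/((4*(-12))*29352 - 2008*(-1680)) = 1/(-48*29352 + 3373440) = 1/(-1408896 + 3373440) = 1/1964544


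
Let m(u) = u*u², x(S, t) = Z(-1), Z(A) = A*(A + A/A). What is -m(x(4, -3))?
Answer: 0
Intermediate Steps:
Z(A) = A*(1 + A) (Z(A) = A*(A + 1) = A*(1 + A))
x(S, t) = 0 (x(S, t) = -(1 - 1) = -1*0 = 0)
m(u) = u³
-m(x(4, -3)) = -1*0³ = -1*0 = 0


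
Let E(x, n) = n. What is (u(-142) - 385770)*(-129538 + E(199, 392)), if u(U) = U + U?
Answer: 49857329884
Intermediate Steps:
u(U) = 2*U
(u(-142) - 385770)*(-129538 + E(199, 392)) = (2*(-142) - 385770)*(-129538 + 392) = (-284 - 385770)*(-129146) = -386054*(-129146) = 49857329884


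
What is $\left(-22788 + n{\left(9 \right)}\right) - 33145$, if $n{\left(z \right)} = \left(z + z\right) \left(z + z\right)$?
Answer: $-55609$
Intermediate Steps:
$n{\left(z \right)} = 4 z^{2}$ ($n{\left(z \right)} = 2 z 2 z = 4 z^{2}$)
$\left(-22788 + n{\left(9 \right)}\right) - 33145 = \left(-22788 + 4 \cdot 9^{2}\right) - 33145 = \left(-22788 + 4 \cdot 81\right) - 33145 = \left(-22788 + 324\right) - 33145 = -22464 - 33145 = -55609$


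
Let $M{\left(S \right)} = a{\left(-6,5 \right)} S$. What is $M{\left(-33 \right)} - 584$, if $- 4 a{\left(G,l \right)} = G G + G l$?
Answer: $- \frac{1069}{2} \approx -534.5$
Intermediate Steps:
$a{\left(G,l \right)} = - \frac{G^{2}}{4} - \frac{G l}{4}$ ($a{\left(G,l \right)} = - \frac{G G + G l}{4} = - \frac{G^{2} + G l}{4} = - \frac{G^{2}}{4} - \frac{G l}{4}$)
$M{\left(S \right)} = - \frac{3 S}{2}$ ($M{\left(S \right)} = \left(- \frac{1}{4}\right) \left(-6\right) \left(-6 + 5\right) S = \left(- \frac{1}{4}\right) \left(-6\right) \left(-1\right) S = - \frac{3 S}{2}$)
$M{\left(-33 \right)} - 584 = \left(- \frac{3}{2}\right) \left(-33\right) - 584 = \frac{99}{2} - 584 = - \frac{1069}{2}$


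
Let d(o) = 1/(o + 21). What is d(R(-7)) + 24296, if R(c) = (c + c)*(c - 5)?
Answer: 4591945/189 ≈ 24296.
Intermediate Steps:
R(c) = 2*c*(-5 + c) (R(c) = (2*c)*(-5 + c) = 2*c*(-5 + c))
d(o) = 1/(21 + o)
d(R(-7)) + 24296 = 1/(21 + 2*(-7)*(-5 - 7)) + 24296 = 1/(21 + 2*(-7)*(-12)) + 24296 = 1/(21 + 168) + 24296 = 1/189 + 24296 = 4591945/189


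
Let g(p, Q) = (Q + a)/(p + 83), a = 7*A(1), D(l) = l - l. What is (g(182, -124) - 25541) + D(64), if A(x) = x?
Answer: -6768482/265 ≈ -25541.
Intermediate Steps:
D(l) = 0
a = 7 (a = 7*1 = 7)
g(p, Q) = (7 + Q)/(83 + p) (g(p, Q) = (Q + 7)/(p + 83) = (7 + Q)/(83 + p))
(g(182, -124) - 25541) + D(64) = ((7 - 124)/(83 + 182) - 25541) + 0 = (-117/265 - 25541) + 0 = -6768482/265 + 0 = -6768482/265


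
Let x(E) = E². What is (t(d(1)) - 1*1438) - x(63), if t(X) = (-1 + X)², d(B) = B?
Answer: -5407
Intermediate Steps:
(t(d(1)) - 1*1438) - x(63) = ((-1 + 1)² - 1*1438) - 1*63² = (0² - 1438) - 1*3969 = (0 - 1438) - 3969 = -1438 - 3969 = -5407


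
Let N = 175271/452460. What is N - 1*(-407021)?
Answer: 184160896931/452460 ≈ 4.0702e+5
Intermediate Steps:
N = 175271/452460 (N = 175271*(1/452460) = 175271/452460 ≈ 0.38737)
N - 1*(-407021) = 175271/452460 - 1*(-407021) = 175271/452460 + 407021 = 184160896931/452460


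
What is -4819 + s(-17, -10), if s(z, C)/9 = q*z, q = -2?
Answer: -4513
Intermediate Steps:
s(z, C) = -18*z (s(z, C) = 9*(-2*z) = -18*z)
-4819 + s(-17, -10) = -4819 - 18*(-17) = -4819 + 306 = -4513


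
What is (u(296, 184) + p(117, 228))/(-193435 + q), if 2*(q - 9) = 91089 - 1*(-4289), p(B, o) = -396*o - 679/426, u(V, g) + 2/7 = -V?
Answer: 270127093/434587734 ≈ 0.62157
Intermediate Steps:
u(V, g) = -2/7 - V
p(B, o) = -679/426 - 396*o (p(B, o) = -396*o - 679*1/426 = -396*o - 679/426 = -679/426 - 396*o)
q = 47698 (q = 9 + (91089 - 1*(-4289))/2 = 9 + (91089 + 4289)/2 = 9 + (1/2)*95378 = 9 + 47689 = 47698)
(u(296, 184) + p(117, 228))/(-193435 + q) = ((-2/7 - 1*296) + (-679/426 - 396*228))/(-193435 + 47698) = ((-2/7 - 296) + (-679/426 - 90288))/(-145737) = (-2074/7 - 38463367/426)*(-1/145737) = -270127093/2982*(-1/145737) = 270127093/434587734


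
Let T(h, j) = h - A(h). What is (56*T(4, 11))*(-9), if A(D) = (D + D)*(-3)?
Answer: -14112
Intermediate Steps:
A(D) = -6*D (A(D) = (2*D)*(-3) = -6*D)
T(h, j) = 7*h (T(h, j) = h - (-6)*h = h + 6*h = 7*h)
(56*T(4, 11))*(-9) = (56*(7*4))*(-9) = (56*28)*(-9) = 1568*(-9) = -14112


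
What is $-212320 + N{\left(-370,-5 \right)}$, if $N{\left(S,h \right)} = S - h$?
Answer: $-212685$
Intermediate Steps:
$-212320 + N{\left(-370,-5 \right)} = -212320 - 365 = -212685$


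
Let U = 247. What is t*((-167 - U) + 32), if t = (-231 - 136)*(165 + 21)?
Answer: 26076084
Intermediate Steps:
t = -68262 (t = -367*186 = -68262)
t*((-167 - U) + 32) = -68262*((-167 - 1*247) + 32) = -68262*((-167 - 247) + 32) = -68262*(-414 + 32) = -68262*(-382) = 26076084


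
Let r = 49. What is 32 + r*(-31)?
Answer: -1487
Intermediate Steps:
32 + r*(-31) = 32 + 49*(-31) = 32 - 1519 = -1487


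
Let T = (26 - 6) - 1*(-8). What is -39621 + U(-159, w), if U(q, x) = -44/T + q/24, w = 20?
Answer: -2219235/56 ≈ -39629.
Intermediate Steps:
T = 28 (T = 20 + 8 = 28)
U(q, x) = -11/7 + q/24 (U(q, x) = -44/28 + q/24 = -44*1/28 + q*(1/24) = -11/7 + q/24)
-39621 + U(-159, w) = -39621 + (-11/7 + (1/24)*(-159)) = -39621 + (-11/7 - 53/8) = -39621 - 459/56 = -2219235/56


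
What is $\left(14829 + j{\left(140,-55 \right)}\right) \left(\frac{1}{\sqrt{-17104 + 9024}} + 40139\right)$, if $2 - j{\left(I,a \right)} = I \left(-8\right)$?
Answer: $640257189 - \frac{15951 i \sqrt{505}}{2020} \approx 6.4026 \cdot 10^{8} - 177.45 i$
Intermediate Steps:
$j{\left(I,a \right)} = 2 + 8 I$ ($j{\left(I,a \right)} = 2 - I \left(-8\right) = 2 - - 8 I = 2 + 8 I$)
$\left(14829 + j{\left(140,-55 \right)}\right) \left(\frac{1}{\sqrt{-17104 + 9024}} + 40139\right) = \left(14829 + \left(2 + 8 \cdot 140\right)\right) \left(\frac{1}{\sqrt{-17104 + 9024}} + 40139\right) = \left(14829 + \left(2 + 1120\right)\right) \left(\frac{1}{\sqrt{-8080}} + 40139\right) = \left(14829 + 1122\right) \left(\frac{1}{4 i \sqrt{505}} + 40139\right) = 15951 \left(- \frac{i \sqrt{505}}{2020} + 40139\right) = 15951 \left(40139 - \frac{i \sqrt{505}}{2020}\right) = 640257189 - \frac{15951 i \sqrt{505}}{2020}$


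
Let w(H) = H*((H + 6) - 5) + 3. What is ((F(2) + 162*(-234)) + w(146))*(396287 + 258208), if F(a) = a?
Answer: -10760552295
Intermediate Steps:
w(H) = 3 + H*(1 + H) (w(H) = H*((6 + H) - 5) + 3 = H*(1 + H) + 3 = 3 + H*(1 + H))
((F(2) + 162*(-234)) + w(146))*(396287 + 258208) = ((2 + 162*(-234)) + (3 + 146 + 146²))*(396287 + 258208) = ((2 - 37908) + (3 + 146 + 21316))*654495 = (-37906 + 21465)*654495 = -16441*654495 = -10760552295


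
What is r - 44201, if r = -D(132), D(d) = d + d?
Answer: -44465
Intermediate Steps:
D(d) = 2*d
r = -264 (r = -2*132 = -1*264 = -264)
r - 44201 = -264 - 44201 = -44465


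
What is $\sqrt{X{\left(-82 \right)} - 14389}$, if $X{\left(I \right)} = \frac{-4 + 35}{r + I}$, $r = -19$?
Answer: $\frac{6 i \sqrt{4077370}}{101} \approx 119.96 i$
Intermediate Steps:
$X{\left(I \right)} = \frac{31}{-19 + I}$ ($X{\left(I \right)} = \frac{-4 + 35}{-19 + I} = \frac{31}{-19 + I}$)
$\sqrt{X{\left(-82 \right)} - 14389} = \sqrt{\frac{31}{-19 - 82} - 14389} = \sqrt{\frac{31}{-101} - 14389} = \sqrt{31 \left(- \frac{1}{101}\right) - 14389} = \sqrt{- \frac{31}{101} - 14389} = \sqrt{- \frac{1453320}{101}} = \frac{6 i \sqrt{4077370}}{101}$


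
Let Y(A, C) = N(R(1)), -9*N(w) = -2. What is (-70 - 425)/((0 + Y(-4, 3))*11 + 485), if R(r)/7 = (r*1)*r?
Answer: -4455/4387 ≈ -1.0155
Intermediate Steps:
R(r) = 7*r² (R(r) = 7*((r*1)*r) = 7*(r*r) = 7*r²)
N(w) = 2/9 (N(w) = -⅑*(-2) = 2/9)
Y(A, C) = 2/9
(-70 - 425)/((0 + Y(-4, 3))*11 + 485) = (-70 - 425)/((0 + 2/9)*11 + 485) = -495/((2/9)*11 + 485) = -495/(22/9 + 485) = -495/4387/9 = -495*9/4387 = -4455/4387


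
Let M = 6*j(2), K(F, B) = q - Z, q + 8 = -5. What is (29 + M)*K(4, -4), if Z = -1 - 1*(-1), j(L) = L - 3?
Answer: -299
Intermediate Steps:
q = -13 (q = -8 - 5 = -13)
j(L) = -3 + L
Z = 0 (Z = -1 + 1 = 0)
K(F, B) = -13 (K(F, B) = -13 - 1*0 = -13 + 0 = -13)
M = -6 (M = 6*(-3 + 2) = 6*(-1) = -6)
(29 + M)*K(4, -4) = (29 - 6)*(-13) = 23*(-13) = -299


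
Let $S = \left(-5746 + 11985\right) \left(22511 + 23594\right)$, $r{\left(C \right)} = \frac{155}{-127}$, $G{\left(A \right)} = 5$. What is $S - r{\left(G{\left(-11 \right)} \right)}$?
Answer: $\frac{36531435220}{127} \approx 2.8765 \cdot 10^{8}$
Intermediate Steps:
$r{\left(C \right)} = - \frac{155}{127}$ ($r{\left(C \right)} = 155 \left(- \frac{1}{127}\right) = - \frac{155}{127}$)
$S = 287649095$ ($S = 6239 \cdot 46105 = 287649095$)
$S - r{\left(G{\left(-11 \right)} \right)} = 287649095 - - \frac{155}{127} = 287649095 + \frac{155}{127} = \frac{36531435220}{127}$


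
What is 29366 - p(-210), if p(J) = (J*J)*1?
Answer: -14734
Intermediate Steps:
p(J) = J**2 (p(J) = J**2*1 = J**2)
29366 - p(-210) = 29366 - 1*(-210)**2 = 29366 - 1*44100 = 29366 - 44100 = -14734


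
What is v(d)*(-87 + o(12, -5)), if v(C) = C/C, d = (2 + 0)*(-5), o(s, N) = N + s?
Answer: -80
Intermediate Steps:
d = -10 (d = 2*(-5) = -10)
v(C) = 1
v(d)*(-87 + o(12, -5)) = 1*(-87 + (-5 + 12)) = 1*(-87 + 7) = 1*(-80) = -80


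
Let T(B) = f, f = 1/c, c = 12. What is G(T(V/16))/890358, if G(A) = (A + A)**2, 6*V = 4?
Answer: 1/32052888 ≈ 3.1198e-8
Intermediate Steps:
V = 2/3 (V = (1/6)*4 = 2/3 ≈ 0.66667)
f = 1/12 ≈ 0.083333
T(B) = 1/12
G(A) = 4*A**2 (G(A) = (2*A)**2 = 4*A**2)
G(T(V/16))/890358 = (4*(1/12)**2)/890358 = (4*(1/144))*(1/890358) = (1/36)*(1/890358) = 1/32052888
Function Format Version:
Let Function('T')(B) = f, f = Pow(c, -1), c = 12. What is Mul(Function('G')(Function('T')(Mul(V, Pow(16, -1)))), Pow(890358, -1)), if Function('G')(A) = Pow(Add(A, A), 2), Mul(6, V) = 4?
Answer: Rational(1, 32052888) ≈ 3.1198e-8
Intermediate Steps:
V = Rational(2, 3) (V = Mul(Rational(1, 6), 4) = Rational(2, 3) ≈ 0.66667)
f = Rational(1, 12) (f = Pow(12, -1) = Rational(1, 12) ≈ 0.083333)
Function('T')(B) = Rational(1, 12)
Function('G')(A) = Mul(4, Pow(A, 2)) (Function('G')(A) = Pow(Mul(2, A), 2) = Mul(4, Pow(A, 2)))
Mul(Function('G')(Function('T')(Mul(V, Pow(16, -1)))), Pow(890358, -1)) = Mul(Mul(4, Pow(Rational(1, 12), 2)), Pow(890358, -1)) = Mul(Mul(4, Rational(1, 144)), Rational(1, 890358)) = Mul(Rational(1, 36), Rational(1, 890358)) = Rational(1, 32052888)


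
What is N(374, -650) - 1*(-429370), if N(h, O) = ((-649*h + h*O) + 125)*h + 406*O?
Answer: -181486704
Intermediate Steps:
N(h, O) = 406*O + h*(125 - 649*h + O*h) (N(h, O) = ((-649*h + O*h) + 125)*h + 406*O = (125 - 649*h + O*h)*h + 406*O = h*(125 - 649*h + O*h) + 406*O = 406*O + h*(125 - 649*h + O*h))
N(374, -650) - 1*(-429370) = (-649*374**2 + 125*374 + 406*(-650) - 650*374**2) - 1*(-429370) = (-649*139876 + 46750 - 263900 - 650*139876) + 429370 = (-90779524 + 46750 - 263900 - 90919400) + 429370 = -181916074 + 429370 = -181486704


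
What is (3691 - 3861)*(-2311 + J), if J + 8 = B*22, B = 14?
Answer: 341870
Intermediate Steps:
J = 300 (J = -8 + 14*22 = -8 + 308 = 300)
(3691 - 3861)*(-2311 + J) = (3691 - 3861)*(-2311 + 300) = -170*(-2011) = 341870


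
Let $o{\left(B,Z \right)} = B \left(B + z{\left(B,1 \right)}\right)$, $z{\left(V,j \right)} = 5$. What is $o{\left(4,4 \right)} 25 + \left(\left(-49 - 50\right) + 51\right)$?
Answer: $852$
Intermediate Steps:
$o{\left(B,Z \right)} = B \left(5 + B\right)$ ($o{\left(B,Z \right)} = B \left(B + 5\right) = B \left(5 + B\right)$)
$o{\left(4,4 \right)} 25 + \left(\left(-49 - 50\right) + 51\right) = 4 \left(5 + 4\right) 25 + \left(\left(-49 - 50\right) + 51\right) = 4 \cdot 9 \cdot 25 + \left(-99 + 51\right) = 36 \cdot 25 - 48 = 900 - 48 = 852$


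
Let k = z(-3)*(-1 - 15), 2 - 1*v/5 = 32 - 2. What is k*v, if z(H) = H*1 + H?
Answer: -13440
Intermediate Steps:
z(H) = 2*H (z(H) = H + H = 2*H)
v = -140 (v = 10 - 5*(32 - 2) = 10 - 5*30 = 10 - 150 = -140)
k = 96 (k = (2*(-3))*(-1 - 15) = -6*(-16) = 96)
k*v = 96*(-140) = -13440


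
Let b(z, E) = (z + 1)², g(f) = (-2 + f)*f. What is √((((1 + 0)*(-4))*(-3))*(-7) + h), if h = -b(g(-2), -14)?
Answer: I*√165 ≈ 12.845*I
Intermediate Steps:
g(f) = f*(-2 + f)
b(z, E) = (1 + z)²
h = -81 (h = -(1 - 2*(-2 - 2))² = -(1 - 2*(-4))² = -(1 + 8)² = -1*9² = -1*81 = -81)
√((((1 + 0)*(-4))*(-3))*(-7) + h) = √((((1 + 0)*(-4))*(-3))*(-7) - 81) = √(((1*(-4))*(-3))*(-7) - 81) = √(-4*(-3)*(-7) - 81) = √(12*(-7) - 81) = √(-84 - 81) = √(-165) = I*√165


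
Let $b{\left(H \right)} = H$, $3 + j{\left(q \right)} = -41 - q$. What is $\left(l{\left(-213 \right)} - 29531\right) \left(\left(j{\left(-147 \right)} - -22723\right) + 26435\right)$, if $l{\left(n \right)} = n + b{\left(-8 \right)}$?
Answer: $-1465613272$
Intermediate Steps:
$j{\left(q \right)} = -44 - q$ ($j{\left(q \right)} = -3 - \left(41 + q\right) = -44 - q$)
$l{\left(n \right)} = -8 + n$ ($l{\left(n \right)} = n - 8 = -8 + n$)
$\left(l{\left(-213 \right)} - 29531\right) \left(\left(j{\left(-147 \right)} - -22723\right) + 26435\right) = \left(\left(-8 - 213\right) - 29531\right) \left(\left(\left(-44 - -147\right) - -22723\right) + 26435\right) = \left(-221 - 29531\right) \left(\left(\left(-44 + 147\right) + 22723\right) + 26435\right) = - 29752 \left(\left(103 + 22723\right) + 26435\right) = - 29752 \left(22826 + 26435\right) = \left(-29752\right) 49261 = -1465613272$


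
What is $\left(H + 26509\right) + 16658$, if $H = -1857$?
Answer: $41310$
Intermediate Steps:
$\left(H + 26509\right) + 16658 = \left(-1857 + 26509\right) + 16658 = 24652 + 16658 = 41310$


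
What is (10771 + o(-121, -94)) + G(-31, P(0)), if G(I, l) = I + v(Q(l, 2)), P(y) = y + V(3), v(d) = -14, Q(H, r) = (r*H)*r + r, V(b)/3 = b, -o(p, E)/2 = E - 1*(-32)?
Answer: 10850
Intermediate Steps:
o(p, E) = -64 - 2*E (o(p, E) = -2*(E - 1*(-32)) = -2*(E + 32) = -2*(32 + E) = -64 - 2*E)
V(b) = 3*b
Q(H, r) = r + H*r² (Q(H, r) = (H*r)*r + r = H*r² + r = r + H*r²)
P(y) = 9 + y (P(y) = y + 3*3 = y + 9 = 9 + y)
G(I, l) = -14 + I (G(I, l) = I - 14 = -14 + I)
(10771 + o(-121, -94)) + G(-31, P(0)) = (10771 + (-64 - 2*(-94))) + (-14 - 31) = (10771 + (-64 + 188)) - 45 = (10771 + 124) - 45 = 10895 - 45 = 10850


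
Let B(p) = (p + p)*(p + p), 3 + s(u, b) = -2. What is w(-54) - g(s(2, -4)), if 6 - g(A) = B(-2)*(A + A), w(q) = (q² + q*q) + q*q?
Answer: 8582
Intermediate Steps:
s(u, b) = -5 (s(u, b) = -3 - 2 = -5)
w(q) = 3*q² (w(q) = (q² + q²) + q² = 2*q² + q² = 3*q²)
B(p) = 4*p² (B(p) = (2*p)*(2*p) = 4*p²)
g(A) = 6 - 32*A (g(A) = 6 - 4*(-2)²*(A + A) = 6 - 4*4*2*A = 6 - 16*2*A = 6 - 32*A)
w(-54) - g(s(2, -4)) = 3*(-54)² - (6 - 32*(-5)) = 3*2916 - (6 + 160) = 8748 - 1*166 = 8748 - 166 = 8582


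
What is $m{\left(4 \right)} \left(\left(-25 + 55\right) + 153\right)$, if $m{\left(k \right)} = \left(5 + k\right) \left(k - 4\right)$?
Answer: $0$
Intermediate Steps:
$m{\left(k \right)} = \left(-4 + k\right) \left(5 + k\right)$ ($m{\left(k \right)} = \left(5 + k\right) \left(-4 + k\right) = \left(-4 + k\right) \left(5 + k\right)$)
$m{\left(4 \right)} \left(\left(-25 + 55\right) + 153\right) = \left(-20 + 4 + 4^{2}\right) \left(\left(-25 + 55\right) + 153\right) = \left(-20 + 4 + 16\right) \left(30 + 153\right) = 0 \cdot 183 = 0$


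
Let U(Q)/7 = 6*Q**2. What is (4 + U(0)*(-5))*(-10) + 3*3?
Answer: -31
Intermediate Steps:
U(Q) = 42*Q**2 (U(Q) = 7*(6*Q**2) = 42*Q**2)
(4 + U(0)*(-5))*(-10) + 3*3 = (4 + (42*0**2)*(-5))*(-10) + 3*3 = (4 + (42*0)*(-5))*(-10) + 9 = (4 + 0*(-5))*(-10) + 9 = (4 + 0)*(-10) + 9 = 4*(-10) + 9 = -40 + 9 = -31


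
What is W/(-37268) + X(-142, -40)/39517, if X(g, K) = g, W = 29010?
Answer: -575840113/736359778 ≈ -0.78201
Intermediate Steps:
W/(-37268) + X(-142, -40)/39517 = 29010/(-37268) - 142/39517 = 29010*(-1/37268) - 142*1/39517 = -14505/18634 - 142/39517 = -575840113/736359778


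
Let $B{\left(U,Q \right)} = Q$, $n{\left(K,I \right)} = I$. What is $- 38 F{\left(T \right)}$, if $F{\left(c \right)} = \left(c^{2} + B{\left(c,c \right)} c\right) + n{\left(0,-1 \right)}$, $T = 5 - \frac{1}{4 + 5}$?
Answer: $- \frac{144058}{81} \approx -1778.5$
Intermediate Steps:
$T = \frac{44}{9}$ ($T = 5 - \frac{1}{9} = \frac{44}{9} \approx 4.8889$)
$F{\left(c \right)} = -1 + 2 c^{2}$ ($F{\left(c \right)} = \left(c^{2} + c c\right) - 1 = \left(c^{2} + c^{2}\right) - 1 = 2 c^{2} - 1 = -1 + 2 c^{2}$)
$- 38 F{\left(T \right)} = - 38 \left(-1 + 2 \left(\frac{44}{9}\right)^{2}\right) = - 38 \left(-1 + 2 \cdot \frac{1936}{81}\right) = - 38 \left(-1 + \frac{3872}{81}\right) = \left(-38\right) \frac{3791}{81} = - \frac{144058}{81}$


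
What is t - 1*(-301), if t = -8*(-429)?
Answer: 3733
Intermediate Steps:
t = 3432
t - 1*(-301) = 3432 - 1*(-301) = 3432 + 301 = 3733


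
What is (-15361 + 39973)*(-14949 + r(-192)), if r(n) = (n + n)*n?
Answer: 1446668748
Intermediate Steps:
r(n) = 2*n**2 (r(n) = (2*n)*n = 2*n**2)
(-15361 + 39973)*(-14949 + r(-192)) = (-15361 + 39973)*(-14949 + 2*(-192)**2) = 24612*(-14949 + 2*36864) = 24612*(-14949 + 73728) = 24612*58779 = 1446668748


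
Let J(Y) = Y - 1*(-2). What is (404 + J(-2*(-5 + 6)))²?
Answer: 163216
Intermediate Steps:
J(Y) = 2 + Y (J(Y) = Y + 2 = 2 + Y)
(404 + J(-2*(-5 + 6)))² = (404 + (2 - 2*(-5 + 6)))² = (404 + (2 - 2*1))² = (404 + (2 - 2))² = (404 + 0)² = 404² = 163216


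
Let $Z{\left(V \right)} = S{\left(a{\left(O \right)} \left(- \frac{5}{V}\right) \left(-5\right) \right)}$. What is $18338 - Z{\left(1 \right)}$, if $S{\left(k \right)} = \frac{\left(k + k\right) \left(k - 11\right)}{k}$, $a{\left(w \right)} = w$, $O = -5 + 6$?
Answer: $18310$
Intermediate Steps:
$O = 1$
$S{\left(k \right)} = -22 + 2 k$ ($S{\left(k \right)} = \frac{2 k \left(-11 + k\right)}{k} = -22 + 2 k$)
$Z{\left(V \right)} = -22 + \frac{50}{V}$ ($Z{\left(V \right)} = -22 + 2 \cdot 1 \left(- \frac{5}{V}\right) \left(-5\right) = -22 + 2 - \frac{5}{V} \left(-5\right) = -22 + 2 \frac{25}{V} = -22 + \frac{50}{V}$)
$18338 - Z{\left(1 \right)} = 18338 - \left(-22 + \frac{50}{1}\right) = 18338 - \left(-22 + 50 \cdot 1\right) = 18338 - \left(-22 + 50\right) = 18338 - 28 = 18310$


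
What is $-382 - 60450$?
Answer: $-60832$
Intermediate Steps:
$-382 - 60450 = -60832$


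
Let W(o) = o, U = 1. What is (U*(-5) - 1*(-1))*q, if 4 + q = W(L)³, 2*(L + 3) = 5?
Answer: 33/2 ≈ 16.500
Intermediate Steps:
L = -½ (L = -3 + (½)*5 = -3 + 5/2 = -½ ≈ -0.50000)
q = -33/8 (q = -4 + (-½)³ = -4 - ⅛ = -33/8 ≈ -4.1250)
(U*(-5) - 1*(-1))*q = (1*(-5) - 1*(-1))*(-33/8) = (-5 + 1)*(-33/8) = -4*(-33/8) = 33/2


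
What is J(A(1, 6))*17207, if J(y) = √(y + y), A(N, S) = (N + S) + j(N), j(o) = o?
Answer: 68828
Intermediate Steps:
A(N, S) = S + 2*N (A(N, S) = (N + S) + N = S + 2*N)
J(y) = √2*√y (J(y) = √(2*y) = √2*√y)
J(A(1, 6))*17207 = (√2*√(6 + 2*1))*17207 = (√2*√(6 + 2))*17207 = (√2*√8)*17207 = (√2*(2*√2))*17207 = 4*17207 = 68828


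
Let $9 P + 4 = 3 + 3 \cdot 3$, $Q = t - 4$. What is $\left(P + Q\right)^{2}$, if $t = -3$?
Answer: $\frac{3025}{81} \approx 37.346$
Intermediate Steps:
$Q = -7$ ($Q = -3 - 4 = -7$)
$P = \frac{8}{9}$ ($P = - \frac{4}{9} + \frac{3 + 3 \cdot 3}{9} = - \frac{4}{9} + \frac{3 + 9}{9} = - \frac{4}{9} + \frac{1}{9} \cdot 12 = - \frac{4}{9} + \frac{4}{3} = \frac{8}{9} \approx 0.88889$)
$\left(P + Q\right)^{2} = \left(\frac{8}{9} - 7\right)^{2} = \left(- \frac{55}{9}\right)^{2} = \frac{3025}{81}$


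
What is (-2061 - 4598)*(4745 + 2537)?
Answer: -48490838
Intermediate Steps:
(-2061 - 4598)*(4745 + 2537) = -6659*7282 = -48490838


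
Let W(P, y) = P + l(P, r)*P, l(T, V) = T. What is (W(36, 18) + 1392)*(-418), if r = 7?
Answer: -1138632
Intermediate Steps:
W(P, y) = P + P**2 (W(P, y) = P + P*P = P + P**2)
(W(36, 18) + 1392)*(-418) = (36*(1 + 36) + 1392)*(-418) = (36*37 + 1392)*(-418) = (1332 + 1392)*(-418) = 2724*(-418) = -1138632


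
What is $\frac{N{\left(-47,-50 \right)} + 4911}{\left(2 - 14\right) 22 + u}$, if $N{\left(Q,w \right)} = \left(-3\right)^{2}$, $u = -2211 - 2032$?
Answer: $- \frac{4920}{4507} \approx -1.0916$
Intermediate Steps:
$u = -4243$ ($u = -2211 - 2032 = -4243$)
$N{\left(Q,w \right)} = 9$
$\frac{N{\left(-47,-50 \right)} + 4911}{\left(2 - 14\right) 22 + u} = \frac{9 + 4911}{\left(2 - 14\right) 22 - 4243} = \frac{4920}{\left(-12\right) 22 - 4243} = \frac{4920}{-264 - 4243} = \frac{4920}{-4507} = 4920 \left(- \frac{1}{4507}\right) = - \frac{4920}{4507}$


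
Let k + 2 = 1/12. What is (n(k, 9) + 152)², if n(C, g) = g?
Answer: 25921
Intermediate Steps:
k = -23/12 (k = -2 + 1/12 = -23/12 ≈ -1.9167)
(n(k, 9) + 152)² = (9 + 152)² = 161² = 25921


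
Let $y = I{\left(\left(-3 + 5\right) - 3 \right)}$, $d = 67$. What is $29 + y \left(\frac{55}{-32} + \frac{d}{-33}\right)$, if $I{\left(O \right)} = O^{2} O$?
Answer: $\frac{34583}{1056} \approx 32.749$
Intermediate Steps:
$I{\left(O \right)} = O^{3}$
$y = -1$ ($y = \left(\left(-3 + 5\right) - 3\right)^{3} = \left(2 - 3\right)^{3} = \left(-1\right)^{3} = -1$)
$29 + y \left(\frac{55}{-32} + \frac{d}{-33}\right) = 29 - \left(\frac{55}{-32} + \frac{67}{-33}\right) = 29 - \left(55 \left(- \frac{1}{32}\right) + 67 \left(- \frac{1}{33}\right)\right) = 29 - \left(- \frac{55}{32} - \frac{67}{33}\right) = 29 - - \frac{3959}{1056} = 29 + \frac{3959}{1056} = \frac{34583}{1056}$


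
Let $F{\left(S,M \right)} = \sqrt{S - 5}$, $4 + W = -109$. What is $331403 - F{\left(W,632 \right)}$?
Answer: $331403 - i \sqrt{118} \approx 3.314 \cdot 10^{5} - 10.863 i$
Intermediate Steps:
$W = -113$ ($W = -4 - 109 = -113$)
$F{\left(S,M \right)} = \sqrt{-5 + S}$
$331403 - F{\left(W,632 \right)} = 331403 - \sqrt{-5 - 113} = 331403 - \sqrt{-118} = 331403 - i \sqrt{118}$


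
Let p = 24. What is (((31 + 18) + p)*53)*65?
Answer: 251485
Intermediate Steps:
(((31 + 18) + p)*53)*65 = (((31 + 18) + 24)*53)*65 = ((49 + 24)*53)*65 = (73*53)*65 = 3869*65 = 251485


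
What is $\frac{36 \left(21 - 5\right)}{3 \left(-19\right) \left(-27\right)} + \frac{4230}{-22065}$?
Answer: $\frac{45922}{251541} \approx 0.18256$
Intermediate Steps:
$\frac{36 \left(21 - 5\right)}{3 \left(-19\right) \left(-27\right)} + \frac{4230}{-22065} = \frac{36 \cdot 16}{\left(-57\right) \left(-27\right)} + 4230 \left(- \frac{1}{22065}\right) = \frac{576}{1539} - \frac{282}{1471} = 576 \cdot \frac{1}{1539} - \frac{282}{1471} = \frac{64}{171} - \frac{282}{1471} = \frac{45922}{251541}$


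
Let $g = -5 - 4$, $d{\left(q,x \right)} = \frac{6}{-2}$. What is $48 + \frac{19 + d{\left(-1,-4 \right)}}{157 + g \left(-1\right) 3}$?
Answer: $\frac{1106}{23} \approx 48.087$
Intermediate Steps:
$d{\left(q,x \right)} = -3$ ($d{\left(q,x \right)} = 6 \left(- \frac{1}{2}\right) = -3$)
$g = -9$ ($g = -5 - 4 = -9$)
$48 + \frac{19 + d{\left(-1,-4 \right)}}{157 + g \left(-1\right) 3} = 48 + \frac{19 - 3}{157 + \left(-9\right) \left(-1\right) 3} = 48 + \frac{1}{157 + 9 \cdot 3} \cdot 16 = 48 + \frac{1}{157 + 27} \cdot 16 = 48 + \frac{1}{184} \cdot 16 = 48 + \frac{2}{23} = \frac{1106}{23}$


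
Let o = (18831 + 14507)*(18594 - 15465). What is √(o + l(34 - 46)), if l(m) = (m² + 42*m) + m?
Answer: 9*√1287830 ≈ 10213.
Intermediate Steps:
l(m) = m² + 43*m
o = 104314602 (o = 33338*3129 = 104314602)
√(o + l(34 - 46)) = √(104314602 + (34 - 46)*(43 + (34 - 46))) = √(104314602 - 12*(43 - 12)) = √(104314602 - 12*31) = √(104314602 - 372) = √104314230 = 9*√1287830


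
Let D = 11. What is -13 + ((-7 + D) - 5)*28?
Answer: -41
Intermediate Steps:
-13 + ((-7 + D) - 5)*28 = -13 + ((-7 + 11) - 5)*28 = -13 + (4 - 5)*28 = -13 - 1*28 = -13 - 28 = -41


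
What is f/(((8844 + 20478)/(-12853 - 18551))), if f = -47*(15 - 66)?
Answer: -4181966/1629 ≈ -2567.2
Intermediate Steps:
f = 2397 (f = -47*(-51) = 2397)
f/(((8844 + 20478)/(-12853 - 18551))) = 2397/(((8844 + 20478)/(-12853 - 18551))) = 2397/((29322/(-31404))) = 2397/((29322*(-1/31404))) = 2397/(-4887/5234) = 2397*(-5234/4887) = -4181966/1629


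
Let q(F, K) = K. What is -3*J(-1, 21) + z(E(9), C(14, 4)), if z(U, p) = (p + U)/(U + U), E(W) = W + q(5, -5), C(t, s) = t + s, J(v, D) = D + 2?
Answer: -265/4 ≈ -66.250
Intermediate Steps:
J(v, D) = 2 + D
C(t, s) = s + t
E(W) = -5 + W (E(W) = W - 5 = -5 + W)
z(U, p) = (U + p)/(2*U) (z(U, p) = (U + p)/((2*U)) = (U + p)*(1/(2*U)) = (U + p)/(2*U))
-3*J(-1, 21) + z(E(9), C(14, 4)) = -3*(2 + 21) + ((-5 + 9) + (4 + 14))/(2*(-5 + 9)) = -3*23 + (½)*(4 + 18)/4 = -69 + (½)*(¼)*22 = -69 + 11/4 = -265/4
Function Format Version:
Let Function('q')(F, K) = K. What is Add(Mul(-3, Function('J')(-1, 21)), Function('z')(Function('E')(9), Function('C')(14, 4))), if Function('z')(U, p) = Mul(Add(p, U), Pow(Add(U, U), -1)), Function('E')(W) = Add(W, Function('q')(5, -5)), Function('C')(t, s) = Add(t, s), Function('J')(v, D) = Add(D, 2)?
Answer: Rational(-265, 4) ≈ -66.250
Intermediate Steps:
Function('J')(v, D) = Add(2, D)
Function('C')(t, s) = Add(s, t)
Function('E')(W) = Add(-5, W) (Function('E')(W) = Add(W, -5) = Add(-5, W))
Function('z')(U, p) = Mul(Rational(1, 2), Pow(U, -1), Add(U, p)) (Function('z')(U, p) = Mul(Add(U, p), Pow(Mul(2, U), -1)) = Mul(Add(U, p), Mul(Rational(1, 2), Pow(U, -1))) = Mul(Rational(1, 2), Pow(U, -1), Add(U, p)))
Add(Mul(-3, Function('J')(-1, 21)), Function('z')(Function('E')(9), Function('C')(14, 4))) = Add(Mul(-3, Add(2, 21)), Mul(Rational(1, 2), Pow(Add(-5, 9), -1), Add(Add(-5, 9), Add(4, 14)))) = Add(Mul(-3, 23), Mul(Rational(1, 2), Pow(4, -1), Add(4, 18))) = Add(-69, Mul(Rational(1, 2), Rational(1, 4), 22)) = Add(-69, Rational(11, 4)) = Rational(-265, 4)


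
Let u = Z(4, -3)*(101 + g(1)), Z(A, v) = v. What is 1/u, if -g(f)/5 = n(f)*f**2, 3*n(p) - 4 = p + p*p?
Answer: -1/273 ≈ -0.0036630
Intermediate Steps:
n(p) = 4/3 + p/3 + p**2/3 (n(p) = 4/3 + (p + p*p)/3 = 4/3 + (p + p**2)/3 = 4/3 + (p/3 + p**2/3) = 4/3 + p/3 + p**2/3)
g(f) = -5*f**2*(4/3 + f/3 + f**2/3) (g(f) = -5*(4/3 + f/3 + f**2/3)*f**2 = -5*f**2*(4/3 + f/3 + f**2/3))
u = -273 (u = -3*(101 + (5/3)*1**2*(-4 - 1*1 - 1*1**2)) = -3*(101 + (5/3)*1*(-4 - 1 - 1*1)) = -3*(101 + (5/3)*1*(-4 - 1 - 1)) = -3*(101 + (5/3)*1*(-6)) = -3*(101 - 10) = -3*91 = -273)
1/u = 1/(-273) = -1/273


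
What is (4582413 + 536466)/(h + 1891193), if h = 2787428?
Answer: 5118879/4678621 ≈ 1.0941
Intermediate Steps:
(4582413 + 536466)/(h + 1891193) = (4582413 + 536466)/(2787428 + 1891193) = 5118879/4678621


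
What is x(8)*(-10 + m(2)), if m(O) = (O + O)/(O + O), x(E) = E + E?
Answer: -144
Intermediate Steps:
x(E) = 2*E
m(O) = 1 (m(O) = (2*O)/((2*O)) = (2*O)*(1/(2*O)) = 1)
x(8)*(-10 + m(2)) = (2*8)*(-10 + 1) = 16*(-9) = -144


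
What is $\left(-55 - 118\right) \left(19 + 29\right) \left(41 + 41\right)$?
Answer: $-680928$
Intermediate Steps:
$\left(-55 - 118\right) \left(19 + 29\right) \left(41 + 41\right) = - 173 \cdot 48 \cdot 82 = \left(-173\right) 3936 = -680928$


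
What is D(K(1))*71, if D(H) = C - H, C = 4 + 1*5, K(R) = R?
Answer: 568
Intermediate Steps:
C = 9 (C = 4 + 5 = 9)
D(H) = 9 - H
D(K(1))*71 = (9 - 1*1)*71 = (9 - 1)*71 = 8*71 = 568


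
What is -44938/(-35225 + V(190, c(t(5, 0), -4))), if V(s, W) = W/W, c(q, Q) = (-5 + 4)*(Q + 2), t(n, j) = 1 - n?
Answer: 22469/17612 ≈ 1.2758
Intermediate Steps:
c(q, Q) = -2 - Q (c(q, Q) = -(2 + Q) = -2 - Q)
V(s, W) = 1
-44938/(-35225 + V(190, c(t(5, 0), -4))) = -44938/(-35225 + 1) = -44938/(-35224) = -44938*(-1/35224) = 22469/17612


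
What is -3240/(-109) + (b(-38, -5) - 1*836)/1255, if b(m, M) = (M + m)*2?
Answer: 3965702/136795 ≈ 28.990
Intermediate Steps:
b(m, M) = 2*M + 2*m
-3240/(-109) + (b(-38, -5) - 1*836)/1255 = -3240/(-109) + ((2*(-5) + 2*(-38)) - 1*836)/1255 = -3240*(-1/109) + ((-10 - 76) - 836)*(1/1255) = 3240/109 + (-86 - 836)*(1/1255) = 3240/109 - 922*1/1255 = 3240/109 - 922/1255 = 3965702/136795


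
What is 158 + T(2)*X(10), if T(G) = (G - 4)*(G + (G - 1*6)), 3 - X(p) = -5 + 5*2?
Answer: 150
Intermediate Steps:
X(p) = -2 (X(p) = 3 - (-5 + 5*2) = 3 - (-5 + 10) = 3 - 1*5 = 3 - 5 = -2)
T(G) = (-6 + 2*G)*(-4 + G) (T(G) = (-4 + G)*(G + (G - 6)) = (-4 + G)*(G + (-6 + G)) = (-4 + G)*(-6 + 2*G) = (-6 + 2*G)*(-4 + G))
158 + T(2)*X(10) = 158 + (24 - 14*2 + 2*2**2)*(-2) = 158 + (24 - 28 + 2*4)*(-2) = 158 + (24 - 28 + 8)*(-2) = 158 + 4*(-2) = 158 - 8 = 150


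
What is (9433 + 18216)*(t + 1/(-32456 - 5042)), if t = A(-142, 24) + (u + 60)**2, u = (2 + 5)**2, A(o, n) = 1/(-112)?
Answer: 689808003210427/2099888 ≈ 3.2850e+8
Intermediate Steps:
A(o, n) = -1/112
u = 49 (u = 7**2 = 49)
t = 1330671/112 (t = -1/112 + (49 + 60)**2 = -1/112 + 109**2 = -1/112 + 11881 = 1330671/112 ≈ 11881.)
(9433 + 18216)*(t + 1/(-32456 - 5042)) = (9433 + 18216)*(1330671/112 + 1/(-32456 - 5042)) = 27649*(1330671/112 + 1/(-37498)) = 27649*(1330671/112 - 1/37498) = 27649*(24948750523/2099888) = 689808003210427/2099888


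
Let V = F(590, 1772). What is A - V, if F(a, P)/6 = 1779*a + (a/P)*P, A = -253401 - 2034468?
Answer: -8589069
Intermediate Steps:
A = -2287869
F(a, P) = 10680*a (F(a, P) = 6*(1779*a + (a/P)*P) = 6*(1779*a + a) = 6*(1780*a) = 10680*a)
V = 6301200 (V = 10680*590 = 6301200)
A - V = -2287869 - 1*6301200 = -2287869 - 6301200 = -8589069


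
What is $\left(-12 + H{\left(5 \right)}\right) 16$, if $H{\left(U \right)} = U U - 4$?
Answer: $144$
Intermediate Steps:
$H{\left(U \right)} = -4 + U^{2}$ ($H{\left(U \right)} = U^{2} - 4 = -4 + U^{2}$)
$\left(-12 + H{\left(5 \right)}\right) 16 = \left(-12 - \left(4 - 5^{2}\right)\right) 16 = \left(-12 + \left(-4 + 25\right)\right) 16 = \left(-12 + 21\right) 16 = 9 \cdot 16 = 144$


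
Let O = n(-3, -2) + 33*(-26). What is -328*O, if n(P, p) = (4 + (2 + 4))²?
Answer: 248624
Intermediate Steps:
n(P, p) = 100 (n(P, p) = (4 + 6)² = 10² = 100)
O = -758 (O = 100 + 33*(-26) = 100 - 858 = -758)
-328*O = -328*(-758) = -1*(-248624) = 248624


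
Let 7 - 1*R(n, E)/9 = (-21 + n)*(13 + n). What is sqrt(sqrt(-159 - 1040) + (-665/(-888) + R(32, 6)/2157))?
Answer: sqrt(-131189555346 + 101911623696*I*sqrt(1199))/319236 ≈ 4.0843 + 4.239*I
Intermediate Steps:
R(n, E) = 63 - 9*(-21 + n)*(13 + n)
sqrt(sqrt(-159 - 1040) + (-665/(-888) + R(32, 6)/2157)) = sqrt(sqrt(-159 - 1040) + (-665/(-888) + (2520 - 9*32**2 + 72*32)/2157)) = sqrt(sqrt(-1199) + (-665*(-1/888) + (2520 - 9*1024 + 2304)*(1/2157))) = sqrt(I*sqrt(1199) + (665/888 + (2520 - 9216 + 2304)*(1/2157))) = sqrt(I*sqrt(1199) + (665/888 - 4392*1/2157)) = sqrt(I*sqrt(1199) + (665/888 - 1464/719)) = sqrt(I*sqrt(1199) - 821897/638472) = sqrt(-821897/638472 + I*sqrt(1199))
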